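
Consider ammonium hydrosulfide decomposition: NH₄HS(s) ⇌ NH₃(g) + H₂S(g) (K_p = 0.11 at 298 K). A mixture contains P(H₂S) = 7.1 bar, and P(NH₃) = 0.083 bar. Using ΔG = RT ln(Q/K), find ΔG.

ΔG = 4.16 kJ/mol

(NH₄HS is a pure solid — omitted from Q_p.)
Q_p = P(NH₃)·P(H₂S) = (0.083)·(7.1) = 0.589
ΔG = RT ln(Q_p/K_p) = (8.314 J mol⁻¹ K⁻¹)(298 K) × ln(0.589/0.11)
   = (2.478 kJ/mol)(1.678) = 4.16 kJ/mol
ΔG > 0, so the forward reaction is non-spontaneous (proceeds in reverse).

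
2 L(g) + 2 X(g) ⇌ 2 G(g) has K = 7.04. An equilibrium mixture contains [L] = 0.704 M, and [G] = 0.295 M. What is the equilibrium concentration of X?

At equilibrium, K = [G]² / ([L]²·[X]²) = 7.04.
(0.295)² / ((0.704)²·([X])²) = 7.04
[X]² = 0.0249 ⇒ [X] = 0.158 M

[X] = 0.158 M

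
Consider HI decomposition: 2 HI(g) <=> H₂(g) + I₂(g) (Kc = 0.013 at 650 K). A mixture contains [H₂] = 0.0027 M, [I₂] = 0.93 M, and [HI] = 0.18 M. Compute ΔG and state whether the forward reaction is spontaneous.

Qc = [H₂]·[I₂] / [HI]² = (0.0027)·(0.93) / (0.18)² = 0.0775
ΔG = RT ln(Qc/Kc) = (8.314 J mol⁻¹ K⁻¹)(650 K) × ln(0.0775/0.013)
   = (5.404 kJ/mol)(1.785) = 9.65 kJ/mol
ΔG > 0, so the forward reaction is non-spontaneous (proceeds in reverse).

ΔG = 9.65 kJ/mol; the forward reaction is non-spontaneous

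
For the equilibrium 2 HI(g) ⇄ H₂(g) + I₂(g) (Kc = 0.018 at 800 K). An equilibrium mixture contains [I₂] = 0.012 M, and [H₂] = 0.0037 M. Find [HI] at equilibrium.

At equilibrium, Kc = [H₂]·[I₂] / [HI]² = 0.018.
(0.0037)·(0.012) / ([HI])² = 0.018
[HI]² = 0.00247 ⇒ [HI] = 0.050 M

[HI] = 0.050 M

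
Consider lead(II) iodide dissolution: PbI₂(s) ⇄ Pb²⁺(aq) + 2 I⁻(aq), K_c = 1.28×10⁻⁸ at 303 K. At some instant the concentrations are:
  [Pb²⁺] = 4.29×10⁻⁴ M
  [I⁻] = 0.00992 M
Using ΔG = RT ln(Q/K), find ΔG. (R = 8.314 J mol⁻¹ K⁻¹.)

ΔG = 3.01 kJ/mol

(PbI₂ is a pure solid — omitted from Q_c.)
Q_c = [Pb²⁺]·[I⁻]² = (4.29×10⁻⁴)·(0.00992)² = 4.22×10⁻⁸
ΔG = RT ln(Q_c/K_c) = (8.314 J mol⁻¹ K⁻¹)(303 K) × ln(4.22×10⁻⁸/1.28×10⁻⁸)
   = (2.519 kJ/mol)(1.193) = 3.01 kJ/mol
ΔG > 0, so the forward reaction is non-spontaneous (proceeds in reverse).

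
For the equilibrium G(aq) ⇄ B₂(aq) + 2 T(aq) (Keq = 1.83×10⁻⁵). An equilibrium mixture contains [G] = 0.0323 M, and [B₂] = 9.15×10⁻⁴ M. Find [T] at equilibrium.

[T] = 0.0254 M

At equilibrium, Keq = [B₂]·[T]² / [G] = 1.83×10⁻⁵.
(9.15×10⁻⁴)·([T])² / (0.0323) = 1.83×10⁻⁵
[T]² = 6.46×10⁻⁴ ⇒ [T] = 0.0254 M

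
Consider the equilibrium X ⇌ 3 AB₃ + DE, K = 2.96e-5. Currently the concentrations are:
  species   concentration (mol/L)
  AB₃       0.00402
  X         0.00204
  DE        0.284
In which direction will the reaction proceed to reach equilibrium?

Q = [AB₃]³·[DE] / [X] = (0.00402)³·(0.284) / (0.00204) = 9.04e-6
Q = 9.04e-6 < K = 2.96e-5, so the forward reaction proceeds.

forward (toward products)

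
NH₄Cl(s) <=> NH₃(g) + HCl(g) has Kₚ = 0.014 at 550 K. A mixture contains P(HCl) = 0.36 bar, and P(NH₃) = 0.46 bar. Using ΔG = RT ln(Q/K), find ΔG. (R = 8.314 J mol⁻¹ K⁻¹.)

(NH₄Cl is a pure solid — omitted from Qₚ.)
Qₚ = P(NH₃)·P(HCl) = (0.46)·(0.36) = 0.166
ΔG = RT ln(Qₚ/Kₚ) = (8.314 J mol⁻¹ K⁻¹)(550 K) × ln(0.166/0.014)
   = (4.573 kJ/mol)(2.473) = 11.3 kJ/mol
ΔG > 0, so the forward reaction is non-spontaneous (proceeds in reverse).

ΔG = 11.3 kJ/mol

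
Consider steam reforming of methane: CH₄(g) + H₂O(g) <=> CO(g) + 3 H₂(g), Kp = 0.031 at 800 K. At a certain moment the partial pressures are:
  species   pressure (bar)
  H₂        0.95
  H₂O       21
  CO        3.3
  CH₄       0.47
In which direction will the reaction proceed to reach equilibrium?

Qp = P(CO)·P(H₂)³ / (P(CH₄)·P(H₂O)) = (3.3)·(0.95)³ / ((0.47)·(21)) = 0.29
Qp = 0.29 > Kp = 0.031, so the reverse reaction proceeds.

reverse (toward reactants)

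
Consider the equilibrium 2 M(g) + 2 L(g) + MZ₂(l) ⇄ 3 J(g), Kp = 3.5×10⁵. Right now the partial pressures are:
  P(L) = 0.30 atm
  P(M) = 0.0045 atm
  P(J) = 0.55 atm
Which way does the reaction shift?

(MZ₂ is a pure liquid — omitted from Qp.)
Qp = P(J)³ / (P(M)²·P(L)²) = (0.55)³ / ((0.0045)²·(0.30)²) = 91000
Qp = 91000 < Kp = 3.5×10⁵, so the forward reaction proceeds.

toward products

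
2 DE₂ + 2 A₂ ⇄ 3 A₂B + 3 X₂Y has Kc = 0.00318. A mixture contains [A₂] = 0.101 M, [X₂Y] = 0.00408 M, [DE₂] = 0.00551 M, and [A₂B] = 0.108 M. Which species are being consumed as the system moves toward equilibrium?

DE₂, A₂ (reactants)

Qc = [A₂B]³·[X₂Y]³ / ([DE₂]²·[A₂]²) = (0.108)³·(0.00408)³ / ((0.00551)²·(0.101)²) = 2.76e-4
Qc = 2.76e-4 < Kc = 0.00318: net forward reaction.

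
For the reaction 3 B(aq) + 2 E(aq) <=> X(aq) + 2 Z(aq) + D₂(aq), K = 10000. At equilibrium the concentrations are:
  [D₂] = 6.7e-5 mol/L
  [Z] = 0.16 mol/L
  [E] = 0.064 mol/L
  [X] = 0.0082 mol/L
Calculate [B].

At equilibrium, K = [X]·[Z]²·[D₂] / ([B]³·[E]²) = 10000.
(0.0082)·(0.16)²·(6.7e-5) / (([B])³·(0.064)²) = 10000
[B]³ = 3.43e-10 ⇒ [B] = 7.0e-4 mol/L

[B] = 7.0e-4 mol/L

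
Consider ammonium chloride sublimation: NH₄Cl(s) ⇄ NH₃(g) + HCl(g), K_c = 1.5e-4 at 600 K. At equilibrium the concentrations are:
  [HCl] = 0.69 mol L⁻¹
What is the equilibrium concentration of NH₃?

[NH₃] = 2.2e-4 mol L⁻¹

(NH₄Cl is a pure solid — omitted from K_c.)
At equilibrium, K_c = [NH₃]·[HCl] = 1.5e-4.
([NH₃])·(0.69) = 1.5e-4
[NH₃] = 2.17e-4 = 2.2e-4 mol L⁻¹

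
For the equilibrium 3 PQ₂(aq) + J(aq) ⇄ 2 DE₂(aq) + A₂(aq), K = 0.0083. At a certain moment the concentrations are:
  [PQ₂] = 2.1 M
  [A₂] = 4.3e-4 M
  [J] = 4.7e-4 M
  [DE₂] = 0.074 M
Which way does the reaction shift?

Q = [DE₂]²·[A₂] / ([PQ₂]³·[J]) = (0.074)²·(4.3e-4) / ((2.1)³·(4.7e-4)) = 5.4e-4
Q = 5.4e-4 < K = 0.0083, so the forward reaction proceeds.

in the forward direction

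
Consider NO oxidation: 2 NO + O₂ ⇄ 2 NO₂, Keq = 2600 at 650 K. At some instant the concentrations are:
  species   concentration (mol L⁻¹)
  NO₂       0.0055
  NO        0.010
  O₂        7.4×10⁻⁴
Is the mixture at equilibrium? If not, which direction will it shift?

no; Q < K, reaction proceeds forward

Q = [NO₂]² / ([NO]²·[O₂]) = (0.0055)² / ((0.010)²·(7.4×10⁻⁴)) = 410
Q = 410 < Keq = 2600: net forward reaction.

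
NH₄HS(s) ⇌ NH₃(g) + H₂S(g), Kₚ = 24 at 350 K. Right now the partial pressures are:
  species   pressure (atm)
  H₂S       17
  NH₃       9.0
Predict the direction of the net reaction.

(NH₄HS is a pure solid — omitted from Qₚ.)
Qₚ = P(NH₃)·P(H₂S) = (9.0)·(17) = 150
Qₚ = 150 > Kₚ = 24, so the reverse reaction proceeds.

in the reverse direction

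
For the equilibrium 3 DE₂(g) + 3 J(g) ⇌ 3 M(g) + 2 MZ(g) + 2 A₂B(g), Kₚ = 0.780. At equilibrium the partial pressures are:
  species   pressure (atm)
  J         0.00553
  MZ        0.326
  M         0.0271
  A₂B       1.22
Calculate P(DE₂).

P(DE₂) = 2.88 atm

At equilibrium, Kₚ = P(M)³·P(MZ)²·P(A₂B)² / (P(DE₂)³·P(J)³) = 0.780.
(0.0271)³·(0.326)²·(1.22)² / ((P(DE₂))³·(0.00553)³) = 0.780
P(DE₂)³ = 23.9 ⇒ P(DE₂) = 2.88 atm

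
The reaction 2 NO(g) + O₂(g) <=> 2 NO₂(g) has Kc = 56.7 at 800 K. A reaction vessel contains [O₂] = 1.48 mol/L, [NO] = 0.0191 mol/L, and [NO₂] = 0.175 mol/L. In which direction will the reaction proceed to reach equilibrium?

Qc = [NO₂]² / ([NO]²·[O₂]) = (0.175)² / ((0.0191)²·(1.48)) = 56.7
Qc = 56.7 = Kc, so the system is already at equilibrium.

neither direction; the system is at equilibrium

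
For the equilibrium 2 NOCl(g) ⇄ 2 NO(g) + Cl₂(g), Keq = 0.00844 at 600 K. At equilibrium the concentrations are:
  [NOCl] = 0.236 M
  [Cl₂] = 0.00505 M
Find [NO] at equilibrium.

At equilibrium, Keq = [NO]²·[Cl₂] / [NOCl]² = 0.00844.
([NO])²·(0.00505) / (0.236)² = 0.00844
[NO]² = 0.0931 ⇒ [NO] = 0.305 M

[NO] = 0.305 M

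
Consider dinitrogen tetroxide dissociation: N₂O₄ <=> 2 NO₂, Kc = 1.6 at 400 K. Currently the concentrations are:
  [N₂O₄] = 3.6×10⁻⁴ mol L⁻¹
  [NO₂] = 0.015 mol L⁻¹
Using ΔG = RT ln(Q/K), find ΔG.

Qc = [NO₂]² / [N₂O₄] = (0.015)² / (3.6×10⁻⁴) = 0.625
ΔG = RT ln(Qc/Kc) = (8.314 J mol⁻¹ K⁻¹)(400 K) × ln(0.625/1.6)
   = (3.326 kJ/mol)(-0.9400) = -3.13 kJ/mol
ΔG < 0, so the forward reaction is spontaneous (proceeds forward).

ΔG = -3.13 kJ/mol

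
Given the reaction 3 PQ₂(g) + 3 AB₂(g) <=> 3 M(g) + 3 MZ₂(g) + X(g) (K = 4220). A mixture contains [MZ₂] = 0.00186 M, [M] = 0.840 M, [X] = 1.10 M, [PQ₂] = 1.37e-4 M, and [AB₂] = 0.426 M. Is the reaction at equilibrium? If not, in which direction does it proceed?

reverse (toward reactants)

Q = [M]³·[MZ₂]³·[X] / ([PQ₂]³·[AB₂]³) = (0.840)³·(0.00186)³·(1.10) / ((1.37e-4)³·(0.426)³) = 21100
Q = 21100 > K = 4220, so the reverse reaction proceeds.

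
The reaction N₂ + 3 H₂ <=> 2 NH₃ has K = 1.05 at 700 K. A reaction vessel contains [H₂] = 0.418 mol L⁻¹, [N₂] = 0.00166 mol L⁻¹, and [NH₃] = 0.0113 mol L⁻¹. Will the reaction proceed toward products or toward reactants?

Q = [NH₃]² / ([N₂]·[H₂]³) = (0.0113)² / ((0.00166)·(0.418)³) = 1.05
Q = 1.05 = K, so the system is already at equilibrium.

at equilibrium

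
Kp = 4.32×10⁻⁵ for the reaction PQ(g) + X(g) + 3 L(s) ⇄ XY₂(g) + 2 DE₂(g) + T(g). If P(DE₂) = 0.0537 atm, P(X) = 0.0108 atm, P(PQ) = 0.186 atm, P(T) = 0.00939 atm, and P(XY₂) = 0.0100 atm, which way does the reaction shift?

reverse (toward reactants)

(L is a pure solid — omitted from Qp.)
Qp = P(XY₂)·P(DE₂)²·P(T) / (P(PQ)·P(X)) = (0.0100)·(0.0537)²·(0.00939) / ((0.186)·(0.0108)) = 1.35×10⁻⁴
Qp = 1.35×10⁻⁴ > Kp = 4.32×10⁻⁵, so the reverse reaction proceeds.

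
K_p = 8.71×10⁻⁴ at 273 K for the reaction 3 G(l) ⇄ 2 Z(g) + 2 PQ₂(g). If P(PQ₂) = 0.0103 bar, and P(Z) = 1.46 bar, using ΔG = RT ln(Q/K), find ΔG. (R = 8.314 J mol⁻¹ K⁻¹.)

(G is a pure liquid — omitted from Q_p.)
Q_p = P(Z)²·P(PQ₂)² = (1.46)²·(0.0103)² = 2.26×10⁻⁴
ΔG = RT ln(Q_p/K_p) = (8.314 J mol⁻¹ K⁻¹)(273 K) × ln(2.26×10⁻⁴/8.71×10⁻⁴)
   = (2.270 kJ/mol)(-1.349) = -3.06 kJ/mol
ΔG < 0, so the forward reaction is spontaneous (proceeds forward).

ΔG = -3.06 kJ/mol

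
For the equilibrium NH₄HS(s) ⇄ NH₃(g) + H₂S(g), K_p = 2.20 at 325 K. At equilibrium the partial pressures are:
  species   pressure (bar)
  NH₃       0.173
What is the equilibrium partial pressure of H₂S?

P(H₂S) = 12.7 bar

(NH₄HS is a pure solid — omitted from K_p.)
At equilibrium, K_p = P(NH₃)·P(H₂S) = 2.20.
(0.173)·(P(H₂S)) = 2.20
P(H₂S) = 12.7 bar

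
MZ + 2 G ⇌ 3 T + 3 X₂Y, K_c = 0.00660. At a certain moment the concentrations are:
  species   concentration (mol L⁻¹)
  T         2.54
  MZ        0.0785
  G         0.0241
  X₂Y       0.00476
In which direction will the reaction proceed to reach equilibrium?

Q_c = [T]³·[X₂Y]³ / ([MZ]·[G]²) = (2.54)³·(0.00476)³ / ((0.0785)·(0.0241)²) = 0.0388
Q_c = 0.0388 > K_c = 0.00660, so the reverse reaction proceeds.

reverse (toward reactants)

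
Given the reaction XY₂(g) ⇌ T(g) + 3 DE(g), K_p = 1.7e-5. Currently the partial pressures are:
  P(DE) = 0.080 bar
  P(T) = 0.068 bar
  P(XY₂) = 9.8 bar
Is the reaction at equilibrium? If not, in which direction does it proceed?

toward products

Q_p = P(T)·P(DE)³ / P(XY₂) = (0.068)·(0.080)³ / (9.8) = 3.6e-6
Q_p = 3.6e-6 < K_p = 1.7e-5, so the forward reaction proceeds.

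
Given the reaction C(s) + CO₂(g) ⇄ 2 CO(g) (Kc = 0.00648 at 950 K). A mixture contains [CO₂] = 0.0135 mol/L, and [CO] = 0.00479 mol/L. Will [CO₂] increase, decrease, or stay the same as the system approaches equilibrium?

(C is a pure solid — omitted from Qc.)
Qc = [CO]² / [CO₂] = (0.00479)² / (0.0135) = 0.00170
Qc = 0.00170 < Kc = 0.00648: net forward reaction.
CO₂ is a reactant, so it decreases.

decrease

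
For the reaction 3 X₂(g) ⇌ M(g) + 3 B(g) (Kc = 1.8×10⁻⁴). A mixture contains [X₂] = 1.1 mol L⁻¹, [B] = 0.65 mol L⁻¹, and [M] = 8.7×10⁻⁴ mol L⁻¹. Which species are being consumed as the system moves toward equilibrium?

Qc = [M]·[B]³ / [X₂]³ = (8.7×10⁻⁴)·(0.65)³ / (1.1)³ = 1.8×10⁻⁴
Qc = 1.8×10⁻⁴ = Kc; the system is at equilibrium.

none (at equilibrium)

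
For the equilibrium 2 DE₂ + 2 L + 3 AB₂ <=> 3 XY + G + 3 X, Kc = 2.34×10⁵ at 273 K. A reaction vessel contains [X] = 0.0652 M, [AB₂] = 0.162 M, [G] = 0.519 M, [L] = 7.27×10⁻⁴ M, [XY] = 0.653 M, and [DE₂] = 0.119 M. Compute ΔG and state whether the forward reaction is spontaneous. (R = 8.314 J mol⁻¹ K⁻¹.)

Qc = [XY]³·[G]·[X]³ / ([DE₂]²·[L]²·[AB₂]³) = (0.653)³·(0.519)·(0.0652)³ / ((0.119)²·(7.27×10⁻⁴)²·(0.162)³) = 1.26×10⁶
ΔG = RT ln(Qc/Kc) = (8.314 J mol⁻¹ K⁻¹)(273 K) × ln(1.26×10⁶/2.34×10⁵)
   = (2.270 kJ/mol)(1.684) = 3.82 kJ/mol
ΔG > 0, so the forward reaction is non-spontaneous (proceeds in reverse).

ΔG = 3.82 kJ/mol; the forward reaction is non-spontaneous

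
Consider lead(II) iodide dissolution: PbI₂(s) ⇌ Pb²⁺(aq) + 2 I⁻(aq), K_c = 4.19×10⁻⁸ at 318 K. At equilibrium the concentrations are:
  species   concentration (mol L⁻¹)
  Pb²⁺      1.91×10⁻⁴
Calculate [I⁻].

(PbI₂ is a pure solid — omitted from K_c.)
At equilibrium, K_c = [Pb²⁺]·[I⁻]² = 4.19×10⁻⁸.
(1.91×10⁻⁴)·([I⁻])² = 4.19×10⁻⁸
[I⁻]² = 2.19×10⁻⁴ ⇒ [I⁻] = 0.0148 mol L⁻¹

[I⁻] = 0.0148 mol L⁻¹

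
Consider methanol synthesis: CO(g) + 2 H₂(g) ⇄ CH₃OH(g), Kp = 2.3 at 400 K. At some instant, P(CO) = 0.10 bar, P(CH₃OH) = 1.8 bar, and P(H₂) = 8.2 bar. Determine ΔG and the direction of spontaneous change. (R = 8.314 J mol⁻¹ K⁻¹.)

Qp = P(CH₃OH) / (P(CO)·P(H₂)²) = (1.8) / ((0.10)·(8.2)²) = 0.268
ΔG = RT ln(Qp/Kp) = (8.314 J mol⁻¹ K⁻¹)(400 K) × ln(0.268/2.3)
   = (3.326 kJ/mol)(-2.150) = -7.15 kJ/mol
ΔG < 0, so the forward reaction is spontaneous (proceeds forward).

ΔG = -7.15 kJ/mol; the forward reaction is spontaneous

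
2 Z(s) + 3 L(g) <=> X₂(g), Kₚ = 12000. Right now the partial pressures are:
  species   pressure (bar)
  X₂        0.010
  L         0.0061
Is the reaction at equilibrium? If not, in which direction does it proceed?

(Z is a pure solid — omitted from Qₚ.)
Qₚ = P(X₂) / P(L)³ = (0.010) / (0.0061)³ = 44000
Qₚ = 44000 > Kₚ = 12000, so the reverse reaction proceeds.

toward reactants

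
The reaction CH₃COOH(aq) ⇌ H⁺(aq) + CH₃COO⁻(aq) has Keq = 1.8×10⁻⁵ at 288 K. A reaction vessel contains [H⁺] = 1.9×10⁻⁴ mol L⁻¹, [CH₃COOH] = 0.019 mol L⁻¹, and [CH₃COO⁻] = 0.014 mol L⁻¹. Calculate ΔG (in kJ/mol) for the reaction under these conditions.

ΔG = 4.91 kJ/mol

Q = [H⁺]·[CH₃COO⁻] / [CH₃COOH] = (1.9×10⁻⁴)·(0.014) / (0.019) = 1.40×10⁻⁴
ΔG = RT ln(Q/Keq) = (8.314 J mol⁻¹ K⁻¹)(288 K) × ln(1.40×10⁻⁴/1.8×10⁻⁵)
   = (2.394 kJ/mol)(2.051) = 4.91 kJ/mol
ΔG > 0, so the forward reaction is non-spontaneous (proceeds in reverse).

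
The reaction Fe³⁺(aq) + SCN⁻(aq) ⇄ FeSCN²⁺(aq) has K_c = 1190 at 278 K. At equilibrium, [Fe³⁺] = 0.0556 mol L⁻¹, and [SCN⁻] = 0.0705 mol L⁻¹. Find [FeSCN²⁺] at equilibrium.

[FeSCN²⁺] = 4.66 mol L⁻¹

At equilibrium, K_c = [FeSCN²⁺] / ([Fe³⁺]·[SCN⁻]) = 1190.
([FeSCN²⁺]) / ((0.0556)·(0.0705)) = 1190
[FeSCN²⁺] = 4.66 mol L⁻¹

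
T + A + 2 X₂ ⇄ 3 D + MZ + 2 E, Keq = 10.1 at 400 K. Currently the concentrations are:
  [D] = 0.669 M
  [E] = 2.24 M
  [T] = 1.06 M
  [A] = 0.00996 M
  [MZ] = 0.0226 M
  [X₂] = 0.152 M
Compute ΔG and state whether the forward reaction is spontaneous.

ΔG = 8.72 kJ/mol; the forward reaction is non-spontaneous

Q = [D]³·[MZ]·[E]² / ([T]·[A]·[X₂]²) = (0.669)³·(0.0226)·(2.24)² / ((1.06)·(0.00996)·(0.152)²) = 139
ΔG = RT ln(Q/Keq) = (8.314 J mol⁻¹ K⁻¹)(400 K) × ln(139/10.1)
   = (3.326 kJ/mol)(2.622) = 8.72 kJ/mol
ΔG > 0, so the forward reaction is non-spontaneous (proceeds in reverse).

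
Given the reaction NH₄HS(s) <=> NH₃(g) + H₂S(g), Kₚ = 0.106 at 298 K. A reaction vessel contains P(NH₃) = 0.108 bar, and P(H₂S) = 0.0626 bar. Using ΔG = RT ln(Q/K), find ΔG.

(NH₄HS is a pure solid — omitted from Qₚ.)
Qₚ = P(NH₃)·P(H₂S) = (0.108)·(0.0626) = 0.00676
ΔG = RT ln(Qₚ/Kₚ) = (8.314 J mol⁻¹ K⁻¹)(298 K) × ln(0.00676/0.106)
   = (2.478 kJ/mol)(-2.752) = -6.82 kJ/mol
ΔG < 0, so the forward reaction is spontaneous (proceeds forward).

ΔG = -6.82 kJ/mol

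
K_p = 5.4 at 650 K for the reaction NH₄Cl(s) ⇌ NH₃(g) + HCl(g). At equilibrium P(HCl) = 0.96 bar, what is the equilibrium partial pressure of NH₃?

P(NH₃) = 5.6 bar

(NH₄Cl is a pure solid — omitted from K_p.)
At equilibrium, K_p = P(NH₃)·P(HCl) = 5.4.
(P(NH₃))·(0.96) = 5.4
P(NH₃) = 5.63 = 5.6 bar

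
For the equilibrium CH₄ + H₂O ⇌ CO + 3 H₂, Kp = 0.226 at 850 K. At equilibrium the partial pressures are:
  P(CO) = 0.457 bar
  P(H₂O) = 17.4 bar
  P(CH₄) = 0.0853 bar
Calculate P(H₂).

P(H₂) = 0.902 bar

At equilibrium, Kp = P(CO)·P(H₂)³ / (P(CH₄)·P(H₂O)) = 0.226.
(0.457)·(P(H₂))³ / ((0.0853)·(17.4)) = 0.226
P(H₂)³ = 0.734 ⇒ P(H₂) = 0.902 bar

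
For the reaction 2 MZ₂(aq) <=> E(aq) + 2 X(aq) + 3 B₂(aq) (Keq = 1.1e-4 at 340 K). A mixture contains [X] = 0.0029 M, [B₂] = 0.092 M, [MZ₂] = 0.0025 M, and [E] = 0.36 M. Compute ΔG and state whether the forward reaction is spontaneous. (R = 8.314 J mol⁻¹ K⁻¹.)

Q = [E]·[X]²·[B₂]³ / [MZ₂]² = (0.36)·(0.0029)²·(0.092)³ / (0.0025)² = 3.77e-4
ΔG = RT ln(Q/Keq) = (8.314 J mol⁻¹ K⁻¹)(340 K) × ln(3.77e-4/1.1e-4)
   = (2.827 kJ/mol)(1.232) = 3.48 kJ/mol
ΔG > 0, so the forward reaction is non-spontaneous (proceeds in reverse).

ΔG = 3.48 kJ/mol; the forward reaction is non-spontaneous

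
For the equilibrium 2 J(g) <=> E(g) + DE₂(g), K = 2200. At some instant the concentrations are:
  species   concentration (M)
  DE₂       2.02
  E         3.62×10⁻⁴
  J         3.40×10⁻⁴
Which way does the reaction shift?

Q = [E]·[DE₂] / [J]² = (3.62×10⁻⁴)·(2.02) / (3.40×10⁻⁴)² = 6330
Q = 6330 > K = 2200, so the reverse reaction proceeds.

to the left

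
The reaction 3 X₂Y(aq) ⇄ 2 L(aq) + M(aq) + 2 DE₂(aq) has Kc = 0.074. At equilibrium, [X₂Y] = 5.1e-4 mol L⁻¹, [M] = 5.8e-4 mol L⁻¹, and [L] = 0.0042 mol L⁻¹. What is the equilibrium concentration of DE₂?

[DE₂] = 0.031 mol L⁻¹

At equilibrium, Kc = [L]²·[M]·[DE₂]² / [X₂Y]³ = 0.074.
(0.0042)²·(5.8e-4)·([DE₂])² / (5.1e-4)³ = 0.074
[DE₂]² = 9.59e-4 ⇒ [DE₂] = 0.031 mol L⁻¹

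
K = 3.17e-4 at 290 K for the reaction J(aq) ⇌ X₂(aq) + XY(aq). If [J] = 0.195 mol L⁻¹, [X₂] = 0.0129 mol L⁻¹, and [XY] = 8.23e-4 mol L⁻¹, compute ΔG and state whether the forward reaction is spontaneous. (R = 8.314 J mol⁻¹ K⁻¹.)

ΔG = -4.25 kJ/mol; the forward reaction is spontaneous

Q = [X₂]·[XY] / [J] = (0.0129)·(8.23e-4) / (0.195) = 5.44e-5
ΔG = RT ln(Q/K) = (8.314 J mol⁻¹ K⁻¹)(290 K) × ln(5.44e-5/3.17e-4)
   = (2.411 kJ/mol)(-1.763) = -4.25 kJ/mol
ΔG < 0, so the forward reaction is spontaneous (proceeds forward).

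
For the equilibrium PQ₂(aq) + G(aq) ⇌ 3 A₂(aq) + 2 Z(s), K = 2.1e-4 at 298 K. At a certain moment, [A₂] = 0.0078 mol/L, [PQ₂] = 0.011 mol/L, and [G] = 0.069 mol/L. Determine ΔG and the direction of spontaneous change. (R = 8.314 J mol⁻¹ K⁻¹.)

(Z is a pure solid — omitted from Q.)
Q = [A₂]³ / ([PQ₂]·[G]) = (0.0078)³ / ((0.011)·(0.069)) = 6.25e-4
ΔG = RT ln(Q/K) = (8.314 J mol⁻¹ K⁻¹)(298 K) × ln(6.25e-4/2.1e-4)
   = (2.478 kJ/mol)(1.091) = 2.70 kJ/mol
ΔG > 0, so the forward reaction is non-spontaneous (proceeds in reverse).

ΔG = 2.70 kJ/mol; the forward reaction is non-spontaneous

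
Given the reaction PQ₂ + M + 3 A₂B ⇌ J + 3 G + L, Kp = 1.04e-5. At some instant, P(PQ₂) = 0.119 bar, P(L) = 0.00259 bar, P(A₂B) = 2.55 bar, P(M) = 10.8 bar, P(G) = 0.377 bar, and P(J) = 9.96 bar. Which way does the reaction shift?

Qp = P(J)·P(G)³·P(L) / (P(PQ₂)·P(M)·P(A₂B)³) = (9.96)·(0.377)³·(0.00259) / ((0.119)·(10.8)·(2.55)³) = 6.49e-5
Qp = 6.49e-5 > Kp = 1.04e-5, so the reverse reaction proceeds.

to the left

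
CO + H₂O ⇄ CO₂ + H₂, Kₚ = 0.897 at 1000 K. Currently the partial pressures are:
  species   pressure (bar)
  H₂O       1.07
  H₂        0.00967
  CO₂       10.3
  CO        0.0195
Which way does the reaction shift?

in the reverse direction

Qₚ = P(CO₂)·P(H₂) / (P(CO)·P(H₂O)) = (10.3)·(0.00967) / ((0.0195)·(1.07)) = 4.77
Qₚ = 4.77 > Kₚ = 0.897, so the reverse reaction proceeds.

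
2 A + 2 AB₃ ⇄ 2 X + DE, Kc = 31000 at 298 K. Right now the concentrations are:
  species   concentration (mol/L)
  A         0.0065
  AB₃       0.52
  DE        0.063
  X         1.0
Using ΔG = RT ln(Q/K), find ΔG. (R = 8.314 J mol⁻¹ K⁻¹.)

ΔG = -4.28 kJ/mol

Qc = [X]²·[DE] / ([A]²·[AB₃]²) = (1.0)²·(0.063) / ((0.0065)²·(0.52)²) = 5510
ΔG = RT ln(Qc/Kc) = (8.314 J mol⁻¹ K⁻¹)(298 K) × ln(5510/31000)
   = (2.478 kJ/mol)(-1.727) = -4.28 kJ/mol
ΔG < 0, so the forward reaction is spontaneous (proceeds forward).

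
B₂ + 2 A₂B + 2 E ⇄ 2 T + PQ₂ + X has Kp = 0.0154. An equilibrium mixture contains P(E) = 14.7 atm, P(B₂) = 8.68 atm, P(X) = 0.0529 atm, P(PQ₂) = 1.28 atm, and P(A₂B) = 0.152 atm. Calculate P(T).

At equilibrium, Kp = P(T)²·P(PQ₂)·P(X) / (P(B₂)·P(A₂B)²·P(E)²) = 0.0154.
(P(T))²·(1.28)·(0.0529) / ((8.68)·(0.152)²·(14.7)²) = 0.0154
P(T)² = 9.86 ⇒ P(T) = 3.14 atm

P(T) = 3.14 atm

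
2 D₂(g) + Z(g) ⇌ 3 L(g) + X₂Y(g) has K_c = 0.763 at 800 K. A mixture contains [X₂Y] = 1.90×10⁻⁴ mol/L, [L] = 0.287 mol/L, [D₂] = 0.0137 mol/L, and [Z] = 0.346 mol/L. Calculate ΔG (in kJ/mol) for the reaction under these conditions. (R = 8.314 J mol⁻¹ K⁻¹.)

Q_c = [L]³·[X₂Y] / ([D₂]²·[Z]) = (0.287)³·(1.90×10⁻⁴) / ((0.0137)²·(0.346)) = 0.0692
ΔG = RT ln(Q_c/K_c) = (8.314 J mol⁻¹ K⁻¹)(800 K) × ln(0.0692/0.763)
   = (6.651 kJ/mol)(-2.400) = -16.0 kJ/mol
ΔG < 0, so the forward reaction is spontaneous (proceeds forward).

ΔG = -16.0 kJ/mol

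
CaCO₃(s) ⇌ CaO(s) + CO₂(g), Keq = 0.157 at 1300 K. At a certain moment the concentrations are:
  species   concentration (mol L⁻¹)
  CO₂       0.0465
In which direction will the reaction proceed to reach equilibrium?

in the forward direction

(CaCO₃, CaO are pure solids — omitted from Q.)
Q = [CO₂] = 0.0465
Q = 0.0465 < Keq = 0.157, so the forward reaction proceeds.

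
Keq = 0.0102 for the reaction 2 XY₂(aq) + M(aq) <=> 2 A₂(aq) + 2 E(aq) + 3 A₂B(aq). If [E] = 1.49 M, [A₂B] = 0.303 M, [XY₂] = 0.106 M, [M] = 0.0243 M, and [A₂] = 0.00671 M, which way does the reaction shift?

Q = [A₂]²·[E]²·[A₂B]³ / ([XY₂]²·[M]) = (0.00671)²·(1.49)²·(0.303)³ / ((0.106)²·(0.0243)) = 0.0102
Q = 0.0102 = Keq, so the system is already at equilibrium.

neither direction; the system is at equilibrium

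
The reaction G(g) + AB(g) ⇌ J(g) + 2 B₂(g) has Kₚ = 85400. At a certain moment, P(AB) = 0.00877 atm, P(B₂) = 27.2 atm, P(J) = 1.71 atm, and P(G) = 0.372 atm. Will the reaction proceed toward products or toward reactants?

reverse (toward reactants)

Qₚ = P(J)·P(B₂)² / (P(G)·P(AB)) = (1.71)·(27.2)² / ((0.372)·(0.00877)) = 3.88×10⁵
Qₚ = 3.88×10⁵ > Kₚ = 85400, so the reverse reaction proceeds.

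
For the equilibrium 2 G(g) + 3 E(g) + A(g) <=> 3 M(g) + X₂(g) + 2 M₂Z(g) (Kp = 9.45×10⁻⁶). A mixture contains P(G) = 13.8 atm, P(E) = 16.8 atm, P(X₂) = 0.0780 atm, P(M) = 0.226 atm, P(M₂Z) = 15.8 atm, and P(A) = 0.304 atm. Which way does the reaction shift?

toward products

Qp = P(M)³·P(X₂)·P(M₂Z)² / (P(G)²·P(E)³·P(A)) = (0.226)³·(0.0780)·(15.8)² / ((13.8)²·(16.8)³·(0.304)) = 8.19×10⁻⁷
Qp = 8.19×10⁻⁷ < Kp = 9.45×10⁻⁶, so the forward reaction proceeds.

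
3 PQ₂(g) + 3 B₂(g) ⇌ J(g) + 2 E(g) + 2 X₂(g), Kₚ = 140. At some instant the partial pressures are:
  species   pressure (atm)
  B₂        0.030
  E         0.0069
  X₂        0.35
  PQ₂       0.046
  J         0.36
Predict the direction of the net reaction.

toward reactants

Qₚ = P(J)·P(E)²·P(X₂)² / (P(PQ₂)³·P(B₂)³) = (0.36)·(0.0069)²·(0.35)² / ((0.046)³·(0.030)³) = 800
Qₚ = 800 > Kₚ = 140, so the reverse reaction proceeds.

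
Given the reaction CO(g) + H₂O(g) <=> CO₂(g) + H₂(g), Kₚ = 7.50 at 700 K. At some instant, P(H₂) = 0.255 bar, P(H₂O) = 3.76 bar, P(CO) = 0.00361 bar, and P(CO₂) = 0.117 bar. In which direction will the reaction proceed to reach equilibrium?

Qₚ = P(CO₂)·P(H₂) / (P(CO)·P(H₂O)) = (0.117)·(0.255) / ((0.00361)·(3.76)) = 2.20
Qₚ = 2.20 < Kₚ = 7.50, so the forward reaction proceeds.

forward (toward products)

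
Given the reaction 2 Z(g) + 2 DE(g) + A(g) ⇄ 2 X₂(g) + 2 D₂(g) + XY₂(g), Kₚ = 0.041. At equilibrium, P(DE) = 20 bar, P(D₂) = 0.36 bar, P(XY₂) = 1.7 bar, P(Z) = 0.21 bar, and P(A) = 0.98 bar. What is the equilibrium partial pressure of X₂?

At equilibrium, Kₚ = P(X₂)²·P(D₂)²·P(XY₂) / (P(Z)²·P(DE)²·P(A)) = 0.041.
(P(X₂))²·(0.36)²·(1.7) / ((0.21)²·(20)²·(0.98)) = 0.041
P(X₂)² = 3.22 ⇒ P(X₂) = 1.8 bar

P(X₂) = 1.8 bar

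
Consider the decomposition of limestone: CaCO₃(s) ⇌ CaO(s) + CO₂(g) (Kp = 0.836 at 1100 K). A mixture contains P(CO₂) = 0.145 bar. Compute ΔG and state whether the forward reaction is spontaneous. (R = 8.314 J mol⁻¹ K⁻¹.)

ΔG = -16.0 kJ/mol; the forward reaction is spontaneous

(CaCO₃, CaO are pure solids — omitted from Qp.)
Qp = P(CO₂) = 0.145
ΔG = RT ln(Qp/Kp) = (8.314 J mol⁻¹ K⁻¹)(1100 K) × ln(0.145/0.836)
   = (9.145 kJ/mol)(-1.752) = -16.0 kJ/mol
ΔG < 0, so the forward reaction is spontaneous (proceeds forward).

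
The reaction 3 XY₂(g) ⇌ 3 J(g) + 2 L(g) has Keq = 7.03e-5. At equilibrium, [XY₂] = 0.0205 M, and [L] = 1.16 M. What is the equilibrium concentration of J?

[J] = 7.66e-4 M

At equilibrium, Keq = [J]³·[L]² / [XY₂]³ = 7.03e-5.
([J])³·(1.16)² / (0.0205)³ = 7.03e-5
[J]³ = 4.50e-10 ⇒ [J] = 7.66e-4 M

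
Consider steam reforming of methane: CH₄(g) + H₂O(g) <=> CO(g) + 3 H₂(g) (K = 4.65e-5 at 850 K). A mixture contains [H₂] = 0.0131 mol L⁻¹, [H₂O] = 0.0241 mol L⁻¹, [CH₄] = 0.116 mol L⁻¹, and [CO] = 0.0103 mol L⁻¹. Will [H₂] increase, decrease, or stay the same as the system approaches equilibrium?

Q = [CO]·[H₂]³ / ([CH₄]·[H₂O]) = (0.0103)·(0.0131)³ / ((0.116)·(0.0241)) = 8.28e-6
Q = 8.28e-6 < K = 4.65e-5: net forward reaction.
H₂ is a product, so it increases.

increase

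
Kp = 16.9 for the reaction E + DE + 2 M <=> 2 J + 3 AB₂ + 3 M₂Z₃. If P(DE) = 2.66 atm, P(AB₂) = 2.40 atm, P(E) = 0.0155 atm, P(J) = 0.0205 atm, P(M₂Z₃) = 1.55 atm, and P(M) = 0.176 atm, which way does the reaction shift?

no net change (already at equilibrium)

Qp = P(J)²·P(AB₂)³·P(M₂Z₃)³ / (P(E)·P(DE)·P(M)²) = (0.0205)²·(2.40)³·(1.55)³ / ((0.0155)·(2.66)·(0.176)²) = 16.9
Qp = 16.9 = Kp, so the system is already at equilibrium.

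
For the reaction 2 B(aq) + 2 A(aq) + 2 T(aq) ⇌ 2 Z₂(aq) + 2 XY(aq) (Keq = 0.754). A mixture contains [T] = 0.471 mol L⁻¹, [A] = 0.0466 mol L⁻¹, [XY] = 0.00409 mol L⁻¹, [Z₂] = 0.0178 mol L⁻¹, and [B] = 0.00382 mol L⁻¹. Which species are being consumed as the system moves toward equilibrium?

none (at equilibrium)

Q = [Z₂]²·[XY]² / ([B]²·[A]²·[T]²) = (0.0178)²·(0.00409)² / ((0.00382)²·(0.0466)²·(0.471)²) = 0.754
Q = 0.754 = Keq; the system is at equilibrium.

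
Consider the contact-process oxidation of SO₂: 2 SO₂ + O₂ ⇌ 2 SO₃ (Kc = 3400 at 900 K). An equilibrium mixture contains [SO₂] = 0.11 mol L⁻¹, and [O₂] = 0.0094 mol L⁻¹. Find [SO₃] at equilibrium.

At equilibrium, Kc = [SO₃]² / ([SO₂]²·[O₂]) = 3400.
([SO₃])² / ((0.11)²·(0.0094)) = 3400
[SO₃]² = 0.387 ⇒ [SO₃] = 0.62 mol L⁻¹

[SO₃] = 0.62 mol L⁻¹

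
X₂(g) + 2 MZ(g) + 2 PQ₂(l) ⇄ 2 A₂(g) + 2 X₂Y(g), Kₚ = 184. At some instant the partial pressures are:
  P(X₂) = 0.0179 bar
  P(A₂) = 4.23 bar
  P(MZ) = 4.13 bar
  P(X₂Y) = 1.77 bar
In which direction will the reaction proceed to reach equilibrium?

(PQ₂ is a pure liquid — omitted from Qₚ.)
Qₚ = P(A₂)²·P(X₂Y)² / (P(X₂)·P(MZ)²) = (4.23)²·(1.77)² / ((0.0179)·(4.13)²) = 184
Qₚ = 184 = Kₚ, so the system is already at equilibrium.

at equilibrium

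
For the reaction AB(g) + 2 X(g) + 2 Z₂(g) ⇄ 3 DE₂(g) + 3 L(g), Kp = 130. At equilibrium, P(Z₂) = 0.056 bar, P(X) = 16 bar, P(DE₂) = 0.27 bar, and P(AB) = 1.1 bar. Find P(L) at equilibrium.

At equilibrium, Kp = P(DE₂)³·P(L)³ / (P(AB)·P(X)²·P(Z₂)²) = 130.
(0.27)³·(P(L))³ / ((1.1)·(16)²·(0.056)²) = 130
P(L)³ = 5830 ⇒ P(L) = 18 bar

P(L) = 18 bar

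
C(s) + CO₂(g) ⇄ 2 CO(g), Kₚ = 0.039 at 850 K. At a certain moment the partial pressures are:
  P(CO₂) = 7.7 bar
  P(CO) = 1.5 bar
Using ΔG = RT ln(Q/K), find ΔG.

(C is a pure solid — omitted from Qₚ.)
Qₚ = P(CO)² / P(CO₂) = (1.5)² / (7.7) = 0.292
ΔG = RT ln(Qₚ/Kₚ) = (8.314 J mol⁻¹ K⁻¹)(850 K) × ln(0.292/0.039)
   = (7.067 kJ/mol)(2.013) = 14.2 kJ/mol
ΔG > 0, so the forward reaction is non-spontaneous (proceeds in reverse).

ΔG = 14.2 kJ/mol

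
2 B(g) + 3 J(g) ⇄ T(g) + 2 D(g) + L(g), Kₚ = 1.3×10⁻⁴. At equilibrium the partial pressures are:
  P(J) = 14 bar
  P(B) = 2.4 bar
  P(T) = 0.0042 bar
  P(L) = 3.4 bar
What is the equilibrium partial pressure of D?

At equilibrium, Kₚ = P(T)·P(D)²·P(L) / (P(B)²·P(J)³) = 1.3×10⁻⁴.
(0.0042)·(P(D))²·(3.4) / ((2.4)²·(14)³) = 1.3×10⁻⁴
P(D)² = 144 ⇒ P(D) = 12 bar

P(D) = 12 bar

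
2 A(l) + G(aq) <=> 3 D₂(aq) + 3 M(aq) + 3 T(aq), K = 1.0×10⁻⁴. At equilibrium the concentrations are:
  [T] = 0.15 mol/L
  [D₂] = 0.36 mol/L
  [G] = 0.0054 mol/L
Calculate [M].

[M] = 0.15 mol/L

(A is a pure liquid — omitted from K.)
At equilibrium, K = [D₂]³·[M]³·[T]³ / [G] = 1.0×10⁻⁴.
(0.36)³·([M])³·(0.15)³ / (0.0054) = 1.0×10⁻⁴
[M]³ = 0.00343 ⇒ [M] = 0.15 mol/L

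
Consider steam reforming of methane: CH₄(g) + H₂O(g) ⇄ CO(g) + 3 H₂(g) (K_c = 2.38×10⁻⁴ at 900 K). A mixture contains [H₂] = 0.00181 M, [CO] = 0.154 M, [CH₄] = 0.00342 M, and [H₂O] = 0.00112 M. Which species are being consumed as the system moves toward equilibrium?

none (at equilibrium)

Q_c = [CO]·[H₂]³ / ([CH₄]·[H₂O]) = (0.154)·(0.00181)³ / ((0.00342)·(0.00112)) = 2.38×10⁻⁴
Q_c = 2.38×10⁻⁴ = K_c; the system is at equilibrium.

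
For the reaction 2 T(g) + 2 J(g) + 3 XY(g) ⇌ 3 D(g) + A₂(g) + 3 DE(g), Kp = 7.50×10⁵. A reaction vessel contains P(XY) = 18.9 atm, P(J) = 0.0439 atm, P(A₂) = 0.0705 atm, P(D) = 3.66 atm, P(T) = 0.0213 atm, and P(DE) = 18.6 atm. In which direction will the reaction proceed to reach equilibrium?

reverse (toward reactants)

Qp = P(D)³·P(A₂)·P(DE)³ / (P(T)²·P(J)²·P(XY)³) = (3.66)³·(0.0705)·(18.6)³ / ((0.0213)²·(0.0439)²·(18.9)³) = 3.77×10⁶
Qp = 3.77×10⁶ > Kp = 7.50×10⁵, so the reverse reaction proceeds.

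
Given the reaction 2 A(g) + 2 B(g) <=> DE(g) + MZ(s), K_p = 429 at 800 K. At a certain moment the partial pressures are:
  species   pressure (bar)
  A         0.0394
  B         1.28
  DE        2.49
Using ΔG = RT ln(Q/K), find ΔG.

(MZ is a pure solid — omitted from Q_p.)
Q_p = P(DE) / (P(A)²·P(B)²) = (2.49) / ((0.0394)²·(1.28)²) = 979
ΔG = RT ln(Q_p/K_p) = (8.314 J mol⁻¹ K⁻¹)(800 K) × ln(979/429)
   = (6.651 kJ/mol)(0.8251) = 5.49 kJ/mol
ΔG > 0, so the forward reaction is non-spontaneous (proceeds in reverse).

ΔG = 5.49 kJ/mol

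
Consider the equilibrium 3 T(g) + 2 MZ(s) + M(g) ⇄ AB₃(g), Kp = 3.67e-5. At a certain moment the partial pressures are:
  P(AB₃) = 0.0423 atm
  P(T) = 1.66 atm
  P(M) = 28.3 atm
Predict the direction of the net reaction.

(MZ is a pure solid — omitted from Qp.)
Qp = P(AB₃) / (P(T)³·P(M)) = (0.0423) / ((1.66)³·(28.3)) = 3.27e-4
Qp = 3.27e-4 > Kp = 3.67e-5, so the reverse reaction proceeds.

in the reverse direction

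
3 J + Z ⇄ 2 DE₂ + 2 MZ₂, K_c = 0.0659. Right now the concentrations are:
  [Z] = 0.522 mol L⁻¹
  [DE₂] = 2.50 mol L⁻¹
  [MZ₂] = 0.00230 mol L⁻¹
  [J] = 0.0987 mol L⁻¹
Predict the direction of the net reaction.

Q_c = [DE₂]²·[MZ₂]² / ([J]³·[Z]) = (2.50)²·(0.00230)² / ((0.0987)³·(0.522)) = 0.0659
Q_c = 0.0659 = K_c, so the system is already at equilibrium.

neither direction; the system is at equilibrium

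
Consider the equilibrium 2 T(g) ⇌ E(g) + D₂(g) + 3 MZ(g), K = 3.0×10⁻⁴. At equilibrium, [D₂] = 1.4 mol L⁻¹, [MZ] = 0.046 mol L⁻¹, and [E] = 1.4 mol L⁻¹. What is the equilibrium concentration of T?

At equilibrium, K = [E]·[D₂]·[MZ]³ / [T]² = 3.0×10⁻⁴.
(1.4)·(1.4)·(0.046)³ / ([T])² = 3.0×10⁻⁴
[T]² = 0.636 ⇒ [T] = 0.80 mol L⁻¹

[T] = 0.80 mol L⁻¹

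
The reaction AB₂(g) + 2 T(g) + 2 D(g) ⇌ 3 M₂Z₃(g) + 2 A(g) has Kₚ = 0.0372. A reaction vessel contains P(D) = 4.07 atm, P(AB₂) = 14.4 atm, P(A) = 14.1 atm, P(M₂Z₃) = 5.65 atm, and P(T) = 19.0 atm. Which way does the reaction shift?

Qₚ = P(M₂Z₃)³·P(A)² / (P(AB₂)·P(T)²·P(D)²) = (5.65)³·(14.1)² / ((14.4)·(19.0)²·(4.07)²) = 0.416
Qₚ = 0.416 > Kₚ = 0.0372, so the reverse reaction proceeds.

toward reactants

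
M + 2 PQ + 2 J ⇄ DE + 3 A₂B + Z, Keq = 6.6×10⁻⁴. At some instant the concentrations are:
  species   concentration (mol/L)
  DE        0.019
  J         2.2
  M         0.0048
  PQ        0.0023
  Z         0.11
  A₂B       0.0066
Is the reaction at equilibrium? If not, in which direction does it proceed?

Q = [DE]·[A₂B]³·[Z] / ([M]·[PQ]²·[J]²) = (0.019)·(0.0066)³·(0.11) / ((0.0048)·(0.0023)²·(2.2)²) = 0.0049
Q = 0.0049 > Keq = 6.6×10⁻⁴, so the reverse reaction proceeds.

in the reverse direction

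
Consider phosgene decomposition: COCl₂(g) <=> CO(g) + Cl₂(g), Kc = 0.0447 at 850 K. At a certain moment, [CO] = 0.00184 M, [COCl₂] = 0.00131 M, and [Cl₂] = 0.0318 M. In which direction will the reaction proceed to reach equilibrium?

Qc = [CO]·[Cl₂] / [COCl₂] = (0.00184)·(0.0318) / (0.00131) = 0.0447
Qc = 0.0447 = Kc, so the system is already at equilibrium.

at equilibrium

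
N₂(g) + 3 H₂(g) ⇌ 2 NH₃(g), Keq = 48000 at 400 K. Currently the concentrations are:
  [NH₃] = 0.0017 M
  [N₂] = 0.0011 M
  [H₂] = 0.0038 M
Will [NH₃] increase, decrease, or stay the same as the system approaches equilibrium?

stay the same

Q = [NH₃]² / ([N₂]·[H₂]³) = (0.0017)² / ((0.0011)·(0.0038)³) = 48000
Q = 48000 = Keq; the system is at equilibrium.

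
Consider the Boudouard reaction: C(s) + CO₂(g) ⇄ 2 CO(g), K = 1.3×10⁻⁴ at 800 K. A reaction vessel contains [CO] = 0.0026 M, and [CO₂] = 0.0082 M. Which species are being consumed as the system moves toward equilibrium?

(C is a pure solid — omitted from Q.)
Q = [CO]² / [CO₂] = (0.0026)² / (0.0082) = 8.2×10⁻⁴
Q = 8.2×10⁻⁴ > K = 1.3×10⁻⁴: net reverse reaction.

CO (products)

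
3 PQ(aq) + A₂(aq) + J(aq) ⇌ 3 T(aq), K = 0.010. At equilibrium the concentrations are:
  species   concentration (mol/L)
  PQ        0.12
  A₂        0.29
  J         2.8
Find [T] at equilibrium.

[T] = 0.024 mol/L

At equilibrium, K = [T]³ / ([PQ]³·[A₂]·[J]) = 0.010.
([T])³ / ((0.12)³·(0.29)·(2.8)) = 0.010
[T]³ = 1.40×10⁻⁵ ⇒ [T] = 0.024 mol/L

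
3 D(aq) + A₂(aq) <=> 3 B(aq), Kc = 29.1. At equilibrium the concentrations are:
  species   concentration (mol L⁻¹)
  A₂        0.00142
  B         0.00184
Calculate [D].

[D] = 0.00532 mol L⁻¹

At equilibrium, Kc = [B]³ / ([D]³·[A₂]) = 29.1.
(0.00184)³ / (([D])³·(0.00142)) = 29.1
[D]³ = 1.51×10⁻⁷ ⇒ [D] = 0.00532 mol L⁻¹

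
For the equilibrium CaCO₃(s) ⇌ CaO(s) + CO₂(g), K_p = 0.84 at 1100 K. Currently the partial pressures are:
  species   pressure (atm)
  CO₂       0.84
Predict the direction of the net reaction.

no net change (already at equilibrium)

(CaCO₃, CaO are pure solids — omitted from Q_p.)
Q_p = P(CO₂) = 0.84
Q_p = 0.84 = K_p, so the system is already at equilibrium.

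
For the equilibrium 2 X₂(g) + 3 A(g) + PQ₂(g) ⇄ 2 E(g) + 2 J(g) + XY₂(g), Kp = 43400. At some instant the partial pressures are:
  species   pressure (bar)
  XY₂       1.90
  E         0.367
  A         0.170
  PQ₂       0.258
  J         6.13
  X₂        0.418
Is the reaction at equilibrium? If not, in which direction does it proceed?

at equilibrium

Qp = P(E)²·P(J)²·P(XY₂) / (P(X₂)²·P(A)³·P(PQ₂)) = (0.367)²·(6.13)²·(1.90) / ((0.418)²·(0.170)³·(0.258)) = 43400
Qp = 43400 = Kp, so the system is already at equilibrium.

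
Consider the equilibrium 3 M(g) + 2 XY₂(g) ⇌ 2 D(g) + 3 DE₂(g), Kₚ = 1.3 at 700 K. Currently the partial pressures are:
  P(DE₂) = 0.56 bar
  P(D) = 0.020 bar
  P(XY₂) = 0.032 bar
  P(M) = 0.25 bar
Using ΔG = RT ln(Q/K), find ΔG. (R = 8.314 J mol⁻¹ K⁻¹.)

ΔG = 7.08 kJ/mol

Qₚ = P(D)²·P(DE₂)³ / (P(M)³·P(XY₂)²) = (0.020)²·(0.56)³ / ((0.25)³·(0.032)²) = 4.39
ΔG = RT ln(Qₚ/Kₚ) = (8.314 J mol⁻¹ K⁻¹)(700 K) × ln(4.39/1.3)
   = (5.820 kJ/mol)(1.217) = 7.08 kJ/mol
ΔG > 0, so the forward reaction is non-spontaneous (proceeds in reverse).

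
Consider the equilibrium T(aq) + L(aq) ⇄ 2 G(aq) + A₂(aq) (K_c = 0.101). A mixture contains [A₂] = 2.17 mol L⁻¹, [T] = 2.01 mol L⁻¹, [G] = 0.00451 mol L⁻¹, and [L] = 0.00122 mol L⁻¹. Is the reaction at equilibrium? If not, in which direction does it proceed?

forward (toward products)

Q_c = [G]²·[A₂] / ([T]·[L]) = (0.00451)²·(2.17) / ((2.01)·(0.00122)) = 0.0180
Q_c = 0.0180 < K_c = 0.101, so the forward reaction proceeds.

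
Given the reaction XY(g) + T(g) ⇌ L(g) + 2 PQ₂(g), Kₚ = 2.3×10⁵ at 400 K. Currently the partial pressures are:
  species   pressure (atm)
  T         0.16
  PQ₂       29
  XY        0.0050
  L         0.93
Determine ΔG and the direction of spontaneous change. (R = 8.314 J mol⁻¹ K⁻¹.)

Qₚ = P(L)·P(PQ₂)² / (P(XY)·P(T)) = (0.93)·(29)² / ((0.0050)·(0.16)) = 9.78×10⁵
ΔG = RT ln(Qₚ/Kₚ) = (8.314 J mol⁻¹ K⁻¹)(400 K) × ln(9.78×10⁵/2.3×10⁵)
   = (3.326 kJ/mol)(1.447) = 4.81 kJ/mol
ΔG > 0, so the forward reaction is non-spontaneous (proceeds in reverse).

ΔG = 4.81 kJ/mol; the forward reaction is non-spontaneous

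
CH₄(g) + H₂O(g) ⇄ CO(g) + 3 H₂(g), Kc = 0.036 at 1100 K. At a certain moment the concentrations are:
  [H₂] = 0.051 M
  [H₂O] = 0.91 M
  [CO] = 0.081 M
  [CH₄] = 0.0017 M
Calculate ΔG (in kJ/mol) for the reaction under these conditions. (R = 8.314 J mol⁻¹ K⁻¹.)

ΔG = -15.0 kJ/mol

Qc = [CO]·[H₂]³ / ([CH₄]·[H₂O]) = (0.081)·(0.051)³ / ((0.0017)·(0.91)) = 0.00695
ΔG = RT ln(Qc/Kc) = (8.314 J mol⁻¹ K⁻¹)(1100 K) × ln(0.00695/0.036)
   = (9.145 kJ/mol)(-1.645) = -15.0 kJ/mol
ΔG < 0, so the forward reaction is spontaneous (proceeds forward).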